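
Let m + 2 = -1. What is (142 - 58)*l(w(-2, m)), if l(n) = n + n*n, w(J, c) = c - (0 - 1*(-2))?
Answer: 1680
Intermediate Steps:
m = -3 (m = -2 - 1 = -3)
w(J, c) = -2 + c (w(J, c) = c - (0 + 2) = c - 1*2 = c - 2 = -2 + c)
l(n) = n + n**2
(142 - 58)*l(w(-2, m)) = (142 - 58)*((-2 - 3)*(1 + (-2 - 3))) = 84*(-5*(1 - 5)) = 84*(-5*(-4)) = 84*20 = 1680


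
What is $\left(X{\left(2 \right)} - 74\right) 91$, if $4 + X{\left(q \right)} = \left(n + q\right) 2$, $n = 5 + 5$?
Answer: $-4914$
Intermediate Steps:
$n = 10$
$X{\left(q \right)} = 16 + 2 q$ ($X{\left(q \right)} = -4 + \left(10 + q\right) 2 = -4 + \left(20 + 2 q\right) = 16 + 2 q$)
$\left(X{\left(2 \right)} - 74\right) 91 = \left(\left(16 + 2 \cdot 2\right) - 74\right) 91 = \left(\left(16 + 4\right) - 74\right) 91 = \left(20 - 74\right) 91 = \left(-54\right) 91 = -4914$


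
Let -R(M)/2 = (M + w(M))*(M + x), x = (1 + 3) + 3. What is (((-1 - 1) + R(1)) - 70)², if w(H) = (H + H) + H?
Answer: 18496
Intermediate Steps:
w(H) = 3*H (w(H) = 2*H + H = 3*H)
x = 7 (x = 4 + 3 = 7)
R(M) = -8*M*(7 + M) (R(M) = -2*(M + 3*M)*(M + 7) = -2*4*M*(7 + M) = -8*M*(7 + M))
(((-1 - 1) + R(1)) - 70)² = (((-1 - 1) + 8*1*(-7 - 1*1)) - 70)² = ((-2 + 8*1*(-7 - 1)) - 70)² = ((-2 + 8*1*(-8)) - 70)² = ((-2 - 64) - 70)² = (-66 - 70)² = (-136)² = 18496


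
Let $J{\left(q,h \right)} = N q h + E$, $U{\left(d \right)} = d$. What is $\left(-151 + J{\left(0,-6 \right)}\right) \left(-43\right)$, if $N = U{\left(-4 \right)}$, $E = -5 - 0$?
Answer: $6708$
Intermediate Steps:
$E = -5$ ($E = -5 + 0 = -5$)
$N = -4$
$J{\left(q,h \right)} = -5 - 4 h q$ ($J{\left(q,h \right)} = - 4 q h - 5 = - 4 h q - 5 = -5 - 4 h q$)
$\left(-151 + J{\left(0,-6 \right)}\right) \left(-43\right) = \left(-151 - \left(5 - 0\right)\right) \left(-43\right) = \left(-151 + \left(-5 + 0\right)\right) \left(-43\right) = \left(-151 - 5\right) \left(-43\right) = \left(-156\right) \left(-43\right) = 6708$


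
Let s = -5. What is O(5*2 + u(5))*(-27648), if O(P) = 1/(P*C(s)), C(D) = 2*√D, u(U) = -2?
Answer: 1728*I*√5/5 ≈ 772.79*I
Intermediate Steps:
O(P) = -I*√5/(10*P) (O(P) = 1/(P*(2*√(-5))) = 1/(P*(2*(I*√5))) = 1/(P*(2*I*√5)) = 1/(2*I*P*√5) = -I*√5/(10*P))
O(5*2 + u(5))*(-27648) = -I*√5/(10*(5*2 - 2))*(-27648) = -I*√5/(10*(10 - 2))*(-27648) = -⅒*I*√5/8*(-27648) = -⅒*I*√5*⅛*(-27648) = -I*√5/80*(-27648) = 1728*I*√5/5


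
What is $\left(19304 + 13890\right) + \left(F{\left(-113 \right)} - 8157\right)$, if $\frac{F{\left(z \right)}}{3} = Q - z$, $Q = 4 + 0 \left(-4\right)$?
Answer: $25388$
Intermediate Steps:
$Q = 4$ ($Q = 4 + 0 = 4$)
$F{\left(z \right)} = 12 - 3 z$ ($F{\left(z \right)} = 3 \left(4 - z\right) = 12 - 3 z$)
$\left(19304 + 13890\right) + \left(F{\left(-113 \right)} - 8157\right) = \left(19304 + 13890\right) + \left(\left(12 - -339\right) - 8157\right) = 33194 + \left(\left(12 + 339\right) - 8157\right) = 33194 + \left(351 - 8157\right) = 33194 - 7806 = 25388$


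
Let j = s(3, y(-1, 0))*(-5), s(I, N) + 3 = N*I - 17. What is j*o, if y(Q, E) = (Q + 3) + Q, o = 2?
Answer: 170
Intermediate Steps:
y(Q, E) = 3 + 2*Q (y(Q, E) = (3 + Q) + Q = 3 + 2*Q)
s(I, N) = -20 + I*N (s(I, N) = -3 + (N*I - 17) = -3 + (I*N - 17) = -3 + (-17 + I*N) = -20 + I*N)
j = 85 (j = (-20 + 3*(3 + 2*(-1)))*(-5) = (-20 + 3*(3 - 2))*(-5) = (-20 + 3*1)*(-5) = (-20 + 3)*(-5) = -17*(-5) = 85)
j*o = 85*2 = 170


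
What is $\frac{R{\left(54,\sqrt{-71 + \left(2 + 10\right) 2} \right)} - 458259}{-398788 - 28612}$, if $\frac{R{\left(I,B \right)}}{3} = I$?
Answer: $\frac{458097}{427400} \approx 1.0718$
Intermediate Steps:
$R{\left(I,B \right)} = 3 I$
$\frac{R{\left(54,\sqrt{-71 + \left(2 + 10\right) 2} \right)} - 458259}{-398788 - 28612} = \frac{3 \cdot 54 - 458259}{-398788 - 28612} = \frac{162 - 458259}{-427400} = \left(-458097\right) \left(- \frac{1}{427400}\right) = \frac{458097}{427400}$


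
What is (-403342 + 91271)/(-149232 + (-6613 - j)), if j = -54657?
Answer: 312071/101188 ≈ 3.0841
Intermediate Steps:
(-403342 + 91271)/(-149232 + (-6613 - j)) = (-403342 + 91271)/(-149232 + (-6613 - 1*(-54657))) = -312071/(-149232 + (-6613 + 54657)) = -312071/(-149232 + 48044) = -312071/(-101188) = -312071*(-1/101188) = 312071/101188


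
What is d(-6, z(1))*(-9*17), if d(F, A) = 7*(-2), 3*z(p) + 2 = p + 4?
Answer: 2142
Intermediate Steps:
z(p) = 2/3 + p/3 (z(p) = -2/3 + (p + 4)/3 = -2/3 + (4 + p)/3 = -2/3 + (4/3 + p/3) = 2/3 + p/3)
d(F, A) = -14
d(-6, z(1))*(-9*17) = -(-126)*17 = -14*(-153) = 2142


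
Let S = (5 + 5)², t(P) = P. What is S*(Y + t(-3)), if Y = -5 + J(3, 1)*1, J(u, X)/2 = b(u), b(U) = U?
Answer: -200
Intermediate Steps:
J(u, X) = 2*u
Y = 1 (Y = -5 + (2*3)*1 = -5 + 6*1 = -5 + 6 = 1)
S = 100 (S = 10² = 100)
S*(Y + t(-3)) = 100*(1 - 3) = 100*(-2) = -200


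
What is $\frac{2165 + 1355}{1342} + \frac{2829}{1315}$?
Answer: $\frac{382969}{80215} \approx 4.7743$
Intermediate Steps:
$\frac{2165 + 1355}{1342} + \frac{2829}{1315} = 3520 \cdot \frac{1}{1342} + 2829 \cdot \frac{1}{1315} = \frac{160}{61} + \frac{2829}{1315} = \frac{382969}{80215}$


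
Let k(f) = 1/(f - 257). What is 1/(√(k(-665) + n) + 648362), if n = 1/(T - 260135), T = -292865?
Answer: 165288869746000/107167022166256328961 - 10*I*√706064986130/107167022166256328961 ≈ 1.5423e-6 - 7.8408e-14*I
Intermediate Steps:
k(f) = 1/(-257 + f)
n = -1/553000 (n = 1/(-292865 - 260135) = 1/(-553000) = -1/553000 ≈ -1.8083e-6)
1/(√(k(-665) + n) + 648362) = 1/(√(1/(-257 - 665) - 1/553000) + 648362) = 1/(√(1/(-922) - 1/553000) + 648362) = 1/(√(-1/922 - 1/553000) + 648362) = 1/(√(-276961/254933000) + 648362) = 1/(I*√706064986130/25493300 + 648362) = 1/(648362 + I*√706064986130/25493300)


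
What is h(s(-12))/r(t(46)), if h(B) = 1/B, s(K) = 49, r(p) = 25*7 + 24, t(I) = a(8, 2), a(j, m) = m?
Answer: 1/9751 ≈ 0.00010255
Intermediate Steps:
t(I) = 2
r(p) = 199 (r(p) = 175 + 24 = 199)
h(s(-12))/r(t(46)) = 1/(49*199) = (1/49)*(1/199) = 1/9751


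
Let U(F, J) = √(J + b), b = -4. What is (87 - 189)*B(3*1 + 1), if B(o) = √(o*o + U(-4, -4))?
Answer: -102*√(16 + 2*I*√2) ≈ -409.58 - 35.923*I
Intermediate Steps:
U(F, J) = √(-4 + J) (U(F, J) = √(J - 4) = √(-4 + J))
B(o) = √(o² + 2*I*√2) (B(o) = √(o*o + √(-4 - 4)) = √(o² + √(-8)) = √(o² + 2*I*√2))
(87 - 189)*B(3*1 + 1) = (87 - 189)*√((3*1 + 1)² + 2*I*√2) = -102*√((3 + 1)² + 2*I*√2) = -102*√(4² + 2*I*√2) = -102*√(16 + 2*I*√2)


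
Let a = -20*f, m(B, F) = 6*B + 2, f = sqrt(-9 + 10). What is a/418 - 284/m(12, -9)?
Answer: -30048/7733 ≈ -3.8857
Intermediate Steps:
f = 1 (f = sqrt(1) = 1)
m(B, F) = 2 + 6*B
a = -20 (a = -20*1 = -20)
a/418 - 284/m(12, -9) = -20/418 - 284/(2 + 6*12) = -20*1/418 - 284/(2 + 72) = -10/209 - 284/74 = -10/209 - 284*1/74 = -10/209 - 142/37 = -30048/7733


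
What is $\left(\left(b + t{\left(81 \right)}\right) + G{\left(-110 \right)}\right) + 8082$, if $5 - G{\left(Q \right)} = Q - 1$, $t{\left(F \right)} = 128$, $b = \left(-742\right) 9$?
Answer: $1648$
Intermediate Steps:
$b = -6678$
$G{\left(Q \right)} = 6 - Q$ ($G{\left(Q \right)} = 5 - \left(Q - 1\right) = 5 - \left(-1 + Q\right) = 6 - Q$)
$\left(\left(b + t{\left(81 \right)}\right) + G{\left(-110 \right)}\right) + 8082 = \left(\left(-6678 + 128\right) + \left(6 - -110\right)\right) + 8082 = \left(-6550 + \left(6 + 110\right)\right) + 8082 = \left(-6550 + 116\right) + 8082 = -6434 + 8082 = 1648$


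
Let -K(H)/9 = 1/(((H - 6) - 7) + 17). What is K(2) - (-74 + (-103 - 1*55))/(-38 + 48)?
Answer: 217/10 ≈ 21.700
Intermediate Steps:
K(H) = -9/(4 + H) (K(H) = -9/(((H - 6) - 7) + 17) = -9/(((-6 + H) - 7) + 17) = -9/((-13 + H) + 17) = -9/(4 + H))
K(2) - (-74 + (-103 - 1*55))/(-38 + 48) = -9/(4 + 2) - (-74 + (-103 - 1*55))/(-38 + 48) = -9/6 - (-74 + (-103 - 55))/10 = -9*1/6 - (-74 - 158)/10 = -3/2 - (-232)/10 = -3/2 - 1*(-116/5) = -3/2 + 116/5 = 217/10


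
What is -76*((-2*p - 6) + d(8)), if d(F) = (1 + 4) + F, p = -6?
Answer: -1444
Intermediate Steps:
d(F) = 5 + F
-76*((-2*p - 6) + d(8)) = -76*((-2*(-6) - 6) + (5 + 8)) = -76*((12 - 6) + 13) = -76*(6 + 13) = -76*19 = -1444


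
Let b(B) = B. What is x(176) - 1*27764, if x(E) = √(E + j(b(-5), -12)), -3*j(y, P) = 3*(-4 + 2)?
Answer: -27764 + √178 ≈ -27751.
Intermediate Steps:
j(y, P) = 2 (j(y, P) = -(-4 + 2) = -(-2) = -⅓*(-6) = 2)
x(E) = √(2 + E) (x(E) = √(E + 2) = √(2 + E))
x(176) - 1*27764 = √(2 + 176) - 1*27764 = √178 - 27764 = -27764 + √178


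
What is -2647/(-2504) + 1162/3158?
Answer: 5634437/3953816 ≈ 1.4251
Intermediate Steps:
-2647/(-2504) + 1162/3158 = -2647*(-1/2504) + 1162*(1/3158) = 2647/2504 + 581/1579 = 5634437/3953816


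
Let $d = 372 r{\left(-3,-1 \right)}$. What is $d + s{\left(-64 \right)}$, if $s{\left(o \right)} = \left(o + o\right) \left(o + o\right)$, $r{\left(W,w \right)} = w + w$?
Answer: $15640$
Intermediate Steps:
$r{\left(W,w \right)} = 2 w$
$s{\left(o \right)} = 4 o^{2}$ ($s{\left(o \right)} = 2 o 2 o = 4 o^{2}$)
$d = -744$ ($d = 372 \cdot 2 \left(-1\right) = 372 \left(-2\right) = -744$)
$d + s{\left(-64 \right)} = -744 + 4 \left(-64\right)^{2} = -744 + 4 \cdot 4096 = -744 + 16384 = 15640$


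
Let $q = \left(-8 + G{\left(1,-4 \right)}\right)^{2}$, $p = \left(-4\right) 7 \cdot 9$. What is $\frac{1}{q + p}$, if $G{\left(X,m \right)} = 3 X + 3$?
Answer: $- \frac{1}{248} \approx -0.0040323$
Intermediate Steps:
$p = -252$ ($p = \left(-28\right) 9 = -252$)
$G{\left(X,m \right)} = 3 + 3 X$
$q = 4$ ($q = \left(-8 + \left(3 + 3 \cdot 1\right)\right)^{2} = \left(-8 + \left(3 + 3\right)\right)^{2} = \left(-8 + 6\right)^{2} = \left(-2\right)^{2} = 4$)
$\frac{1}{q + p} = \frac{1}{4 - 252} = \frac{1}{-248} = - \frac{1}{248}$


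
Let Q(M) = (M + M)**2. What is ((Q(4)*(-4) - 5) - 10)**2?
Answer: 73441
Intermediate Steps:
Q(M) = 4*M**2 (Q(M) = (2*M)**2 = 4*M**2)
((Q(4)*(-4) - 5) - 10)**2 = (((4*4**2)*(-4) - 5) - 10)**2 = (((4*16)*(-4) - 5) - 10)**2 = ((64*(-4) - 5) - 10)**2 = ((-256 - 5) - 10)**2 = (-261 - 10)**2 = (-271)**2 = 73441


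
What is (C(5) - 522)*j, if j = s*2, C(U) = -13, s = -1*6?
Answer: 6420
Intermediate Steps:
s = -6
j = -12 (j = -6*2 = -12)
(C(5) - 522)*j = (-13 - 522)*(-12) = -535*(-12) = 6420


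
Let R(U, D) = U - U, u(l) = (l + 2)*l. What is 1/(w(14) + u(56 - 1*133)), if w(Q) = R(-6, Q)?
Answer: 1/5775 ≈ 0.00017316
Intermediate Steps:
u(l) = l*(2 + l) (u(l) = (2 + l)*l = l*(2 + l))
R(U, D) = 0
w(Q) = 0
1/(w(14) + u(56 - 1*133)) = 1/(0 + (56 - 1*133)*(2 + (56 - 1*133))) = 1/(0 + (56 - 133)*(2 + (56 - 133))) = 1/(0 - 77*(2 - 77)) = 1/(0 - 77*(-75)) = 1/(0 + 5775) = 1/5775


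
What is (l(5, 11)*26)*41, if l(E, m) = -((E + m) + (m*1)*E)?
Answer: -75686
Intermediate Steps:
l(E, m) = -E - m - E*m (l(E, m) = -((E + m) + m*E) = -((E + m) + E*m) = -(E + m + E*m) = -E - m - E*m)
(l(5, 11)*26)*41 = ((-1*5 - 1*11 - 1*5*11)*26)*41 = ((-5 - 11 - 55)*26)*41 = -71*26*41 = -1846*41 = -75686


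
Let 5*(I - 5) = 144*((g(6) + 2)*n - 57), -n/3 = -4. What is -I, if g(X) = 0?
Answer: 4727/5 ≈ 945.40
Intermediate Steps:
n = 12 (n = -3*(-4) = 12)
I = -4727/5 (I = 5 + (144*((0 + 2)*12 - 57))/5 = 5 + (144*(2*12 - 57))/5 = 5 + (144*(24 - 57))/5 = 5 + (144*(-33))/5 = 5 + (1/5)*(-4752) = 5 - 4752/5 = -4727/5 ≈ -945.40)
-I = -1*(-4727/5) = 4727/5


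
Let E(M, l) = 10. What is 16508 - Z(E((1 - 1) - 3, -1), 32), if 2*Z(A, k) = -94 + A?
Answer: 16550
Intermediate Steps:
Z(A, k) = -47 + A/2 (Z(A, k) = (-94 + A)/2 = -47 + A/2)
16508 - Z(E((1 - 1) - 3, -1), 32) = 16508 - (-47 + (½)*10) = 16508 - (-47 + 5) = 16508 - 1*(-42) = 16508 + 42 = 16550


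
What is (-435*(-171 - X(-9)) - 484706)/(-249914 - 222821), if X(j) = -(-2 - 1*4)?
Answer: 407711/472735 ≈ 0.86245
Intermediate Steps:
X(j) = 6 (X(j) = -(-2 - 4) = -1*(-6) = 6)
(-435*(-171 - X(-9)) - 484706)/(-249914 - 222821) = (-435*(-171 - 1*6) - 484706)/(-249914 - 222821) = (-435*(-171 - 6) - 484706)/(-472735) = (-435*(-177) - 484706)*(-1/472735) = (76995 - 484706)*(-1/472735) = -407711*(-1/472735) = 407711/472735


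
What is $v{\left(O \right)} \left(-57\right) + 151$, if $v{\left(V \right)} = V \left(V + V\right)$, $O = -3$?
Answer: $-875$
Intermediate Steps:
$v{\left(V \right)} = 2 V^{2}$ ($v{\left(V \right)} = V 2 V = 2 V^{2}$)
$v{\left(O \right)} \left(-57\right) + 151 = 2 \left(-3\right)^{2} \left(-57\right) + 151 = 2 \cdot 9 \left(-57\right) + 151 = 18 \left(-57\right) + 151 = -1026 + 151 = -875$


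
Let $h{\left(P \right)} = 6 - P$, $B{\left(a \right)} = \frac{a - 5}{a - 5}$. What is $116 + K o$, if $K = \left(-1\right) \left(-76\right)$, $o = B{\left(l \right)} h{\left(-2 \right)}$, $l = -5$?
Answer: $724$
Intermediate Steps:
$B{\left(a \right)} = 1$ ($B{\left(a \right)} = \frac{-5 + a}{-5 + a} = 1$)
$o = 8$ ($o = 1 \left(6 - -2\right) = 1 \left(6 + 2\right) = 1 \cdot 8 = 8$)
$K = 76$
$116 + K o = 116 + 76 \cdot 8 = 116 + 608 = 724$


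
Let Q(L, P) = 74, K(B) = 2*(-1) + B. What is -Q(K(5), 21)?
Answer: -74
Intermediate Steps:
K(B) = -2 + B
-Q(K(5), 21) = -1*74 = -74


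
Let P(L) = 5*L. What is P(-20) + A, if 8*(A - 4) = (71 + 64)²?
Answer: 17457/8 ≈ 2182.1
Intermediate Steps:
A = 18257/8 (A = 4 + (71 + 64)²/8 = 4 + (⅛)*135² = 4 + (⅛)*18225 = 4 + 18225/8 = 18257/8 ≈ 2282.1)
P(-20) + A = 5*(-20) + 18257/8 = -100 + 18257/8 = 17457/8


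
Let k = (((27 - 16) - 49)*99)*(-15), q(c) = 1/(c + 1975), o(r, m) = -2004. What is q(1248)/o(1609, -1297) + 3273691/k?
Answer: 320369947787/5522352660 ≈ 58.013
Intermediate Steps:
q(c) = 1/(1975 + c)
k = 56430 (k = ((11 - 49)*99)*(-15) = -38*99*(-15) = -3762*(-15) = 56430)
q(1248)/o(1609, -1297) + 3273691/k = 1/((1975 + 1248)*(-2004)) + 3273691/56430 = -1/2004/3223 + 3273691*(1/56430) = (1/3223)*(-1/2004) + 3273691/56430 = -1/6458892 + 3273691/56430 = 320369947787/5522352660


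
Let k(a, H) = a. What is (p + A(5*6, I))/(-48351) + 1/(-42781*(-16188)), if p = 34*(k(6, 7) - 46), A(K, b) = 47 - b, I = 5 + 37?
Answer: 4405587607/157206313956 ≈ 0.028024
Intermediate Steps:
I = 42
p = -1360 (p = 34*(6 - 46) = 34*(-40) = -1360)
(p + A(5*6, I))/(-48351) + 1/(-42781*(-16188)) = (-1360 + (47 - 1*42))/(-48351) + 1/(-42781*(-16188)) = (-1360 + (47 - 42))*(-1/48351) - 1/42781*(-1/16188) = (-1360 + 5)*(-1/48351) + 1/692538828 = -1355*(-1/48351) + 1/692538828 = 1355/48351 + 1/692538828 = 4405587607/157206313956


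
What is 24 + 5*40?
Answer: 224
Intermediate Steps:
24 + 5*40 = 24 + 200 = 224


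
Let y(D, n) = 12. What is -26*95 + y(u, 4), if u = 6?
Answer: -2458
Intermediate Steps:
-26*95 + y(u, 4) = -26*95 + 12 = -2470 + 12 = -2458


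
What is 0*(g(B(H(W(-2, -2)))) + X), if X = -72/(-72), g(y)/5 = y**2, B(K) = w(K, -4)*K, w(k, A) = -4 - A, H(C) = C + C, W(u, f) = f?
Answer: 0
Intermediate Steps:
H(C) = 2*C
B(K) = 0 (B(K) = (-4 - 1*(-4))*K = (-4 + 4)*K = 0*K = 0)
g(y) = 5*y**2
X = 1 (X = -72*(-1/72) = 1)
0*(g(B(H(W(-2, -2)))) + X) = 0*(5*0**2 + 1) = 0*(5*0 + 1) = 0*(0 + 1) = 0*1 = 0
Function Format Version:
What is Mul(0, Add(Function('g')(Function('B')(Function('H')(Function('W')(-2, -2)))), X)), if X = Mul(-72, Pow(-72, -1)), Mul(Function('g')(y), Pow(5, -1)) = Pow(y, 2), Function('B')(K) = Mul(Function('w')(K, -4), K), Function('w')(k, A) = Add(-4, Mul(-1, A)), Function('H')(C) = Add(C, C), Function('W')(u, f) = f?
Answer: 0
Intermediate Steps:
Function('H')(C) = Mul(2, C)
Function('B')(K) = 0 (Function('B')(K) = Mul(Add(-4, Mul(-1, -4)), K) = Mul(Add(-4, 4), K) = Mul(0, K) = 0)
Function('g')(y) = Mul(5, Pow(y, 2))
X = 1 (X = Mul(-72, Rational(-1, 72)) = 1)
Mul(0, Add(Function('g')(Function('B')(Function('H')(Function('W')(-2, -2)))), X)) = Mul(0, Add(Mul(5, Pow(0, 2)), 1)) = Mul(0, Add(Mul(5, 0), 1)) = Mul(0, Add(0, 1)) = Mul(0, 1) = 0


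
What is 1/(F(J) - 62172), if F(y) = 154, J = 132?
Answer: -1/62018 ≈ -1.6124e-5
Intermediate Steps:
1/(F(J) - 62172) = 1/(154 - 62172) = 1/(-62018) = -1/62018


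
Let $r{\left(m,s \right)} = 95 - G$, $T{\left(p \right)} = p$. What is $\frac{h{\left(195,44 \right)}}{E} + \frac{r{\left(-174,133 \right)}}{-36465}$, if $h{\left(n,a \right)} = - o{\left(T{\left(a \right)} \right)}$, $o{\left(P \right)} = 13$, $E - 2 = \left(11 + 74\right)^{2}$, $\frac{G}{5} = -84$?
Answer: $- \frac{25430}{1597167} \approx -0.015922$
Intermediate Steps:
$G = -420$ ($G = 5 \left(-84\right) = -420$)
$E = 7227$ ($E = 2 + \left(11 + 74\right)^{2} = 2 + 85^{2} = 2 + 7225 = 7227$)
$r{\left(m,s \right)} = 515$ ($r{\left(m,s \right)} = 95 - -420 = 95 + 420 = 515$)
$h{\left(n,a \right)} = -13$ ($h{\left(n,a \right)} = \left(-1\right) 13 = -13$)
$\frac{h{\left(195,44 \right)}}{E} + \frac{r{\left(-174,133 \right)}}{-36465} = - \frac{13}{7227} + \frac{515}{-36465} = \left(-13\right) \frac{1}{7227} + 515 \left(- \frac{1}{36465}\right) = - \frac{13}{7227} - \frac{103}{7293} = - \frac{25430}{1597167}$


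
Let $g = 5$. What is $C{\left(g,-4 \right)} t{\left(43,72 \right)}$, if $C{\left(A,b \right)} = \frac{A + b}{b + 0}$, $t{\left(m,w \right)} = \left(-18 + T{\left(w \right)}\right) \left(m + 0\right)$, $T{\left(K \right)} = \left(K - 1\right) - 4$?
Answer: $- \frac{2107}{4} \approx -526.75$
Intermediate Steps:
$T{\left(K \right)} = -5 + K$ ($T{\left(K \right)} = \left(-1 + K\right) - 4 = -5 + K$)
$t{\left(m,w \right)} = m \left(-23 + w\right)$ ($t{\left(m,w \right)} = \left(-18 + \left(-5 + w\right)\right) \left(m + 0\right) = \left(-23 + w\right) m = m \left(-23 + w\right)$)
$C{\left(A,b \right)} = \frac{A + b}{b}$
$C{\left(g,-4 \right)} t{\left(43,72 \right)} = \frac{5 - 4}{-4} \cdot 43 \left(-23 + 72\right) = \left(- \frac{1}{4}\right) 1 \cdot 43 \cdot 49 = \left(- \frac{1}{4}\right) 2107 = - \frac{2107}{4}$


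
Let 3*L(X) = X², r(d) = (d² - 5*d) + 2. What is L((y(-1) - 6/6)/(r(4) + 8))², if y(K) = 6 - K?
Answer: ⅑ ≈ 0.11111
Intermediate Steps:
r(d) = 2 + d² - 5*d
L(X) = X²/3
L((y(-1) - 6/6)/(r(4) + 8))² = ((((6 - 1*(-1)) - 6/6)/((2 + 4² - 5*4) + 8))²/3)² = ((((6 + 1) - 6*⅙)/((2 + 16 - 20) + 8))²/3)² = (((7 - 1)/(-2 + 8))²/3)² = ((6/6)²/3)² = ((6*(⅙))²/3)² = ((⅓)*1²)² = ((⅓)*1)² = (⅓)² = ⅑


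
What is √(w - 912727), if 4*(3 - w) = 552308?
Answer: I*√1050801 ≈ 1025.1*I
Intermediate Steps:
w = -138074 (w = 3 - ¼*552308 = 3 - 138077 = -138074)
√(w - 912727) = √(-138074 - 912727) = √(-1050801) = I*√1050801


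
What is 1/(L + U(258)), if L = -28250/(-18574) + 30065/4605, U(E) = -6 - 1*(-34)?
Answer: 8553327/308345012 ≈ 0.027739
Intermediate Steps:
U(E) = 28 (U(E) = -6 + 34 = 28)
L = 68851856/8553327 (L = -28250*(-1/18574) + 30065*(1/4605) = 14125/9287 + 6013/921 = 68851856/8553327 ≈ 8.0497)
1/(L + U(258)) = 1/(68851856/8553327 + 28) = 1/(308345012/8553327) = 8553327/308345012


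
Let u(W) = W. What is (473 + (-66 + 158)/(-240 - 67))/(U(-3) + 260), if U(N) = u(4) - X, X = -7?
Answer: 145119/83197 ≈ 1.7443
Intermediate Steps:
U(N) = 11 (U(N) = 4 - 1*(-7) = 4 + 7 = 11)
(473 + (-66 + 158)/(-240 - 67))/(U(-3) + 260) = (473 + (-66 + 158)/(-240 - 67))/(11 + 260) = (473 + 92/(-307))/271 = (473 + 92*(-1/307))*(1/271) = (473 - 92/307)*(1/271) = (145119/307)*(1/271) = 145119/83197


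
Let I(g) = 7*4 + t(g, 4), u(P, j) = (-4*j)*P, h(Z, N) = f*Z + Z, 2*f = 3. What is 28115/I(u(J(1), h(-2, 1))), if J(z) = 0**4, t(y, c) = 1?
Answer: 28115/29 ≈ 969.48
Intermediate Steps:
f = 3/2 (f = (1/2)*3 = 3/2 ≈ 1.5000)
h(Z, N) = 5*Z/2 (h(Z, N) = 3*Z/2 + Z = 5*Z/2)
J(z) = 0
u(P, j) = -4*P*j
I(g) = 29 (I(g) = 7*4 + 1 = 28 + 1 = 29)
28115/I(u(J(1), h(-2, 1))) = 28115/29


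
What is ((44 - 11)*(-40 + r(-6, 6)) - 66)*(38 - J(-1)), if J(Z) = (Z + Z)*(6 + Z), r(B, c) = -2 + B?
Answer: -79200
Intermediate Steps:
J(Z) = 2*Z*(6 + Z) (J(Z) = (2*Z)*(6 + Z) = 2*Z*(6 + Z))
((44 - 11)*(-40 + r(-6, 6)) - 66)*(38 - J(-1)) = ((44 - 11)*(-40 + (-2 - 6)) - 66)*(38 - 2*(-1)*(6 - 1)) = (33*(-40 - 8) - 66)*(38 - 2*(-1)*5) = (33*(-48) - 66)*(38 - 1*(-10)) = (-1584 - 66)*(38 + 10) = -1650*48 = -79200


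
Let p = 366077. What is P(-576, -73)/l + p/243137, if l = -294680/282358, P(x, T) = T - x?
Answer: -17211958991889/35823805580 ≈ -480.46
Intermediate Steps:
l = -147340/141179 (l = -294680*1/282358 = -147340/141179 ≈ -1.0436)
P(-576, -73)/l + p/243137 = (-73 - 1*(-576))/(-147340/141179) + 366077/243137 = (-73 + 576)*(-141179/147340) + 366077*(1/243137) = 503*(-141179/147340) + 366077/243137 = -71013037/147340 + 366077/243137 = -17211958991889/35823805580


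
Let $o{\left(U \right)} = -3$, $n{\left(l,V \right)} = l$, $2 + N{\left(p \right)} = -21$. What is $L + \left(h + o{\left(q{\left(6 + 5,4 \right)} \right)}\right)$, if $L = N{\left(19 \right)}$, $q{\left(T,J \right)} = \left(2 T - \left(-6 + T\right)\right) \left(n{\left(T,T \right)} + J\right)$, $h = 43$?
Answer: $17$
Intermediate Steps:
$N{\left(p \right)} = -23$ ($N{\left(p \right)} = -2 - 21 = -23$)
$q{\left(T,J \right)} = \left(6 + T\right) \left(J + T\right)$ ($q{\left(T,J \right)} = \left(2 T - \left(-6 + T\right)\right) \left(T + J\right) = \left(6 + T\right) \left(J + T\right)$)
$L = -23$
$L + \left(h + o{\left(q{\left(6 + 5,4 \right)} \right)}\right) = -23 + \left(43 - 3\right) = -23 + 40 = 17$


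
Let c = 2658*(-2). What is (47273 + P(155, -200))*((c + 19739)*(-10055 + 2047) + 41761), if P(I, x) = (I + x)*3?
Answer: -5442441432974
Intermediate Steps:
P(I, x) = 3*I + 3*x
c = -5316
(47273 + P(155, -200))*((c + 19739)*(-10055 + 2047) + 41761) = (47273 + (3*155 + 3*(-200)))*((-5316 + 19739)*(-10055 + 2047) + 41761) = (47273 + (465 - 600))*(14423*(-8008) + 41761) = (47273 - 135)*(-115499384 + 41761) = 47138*(-115457623) = -5442441432974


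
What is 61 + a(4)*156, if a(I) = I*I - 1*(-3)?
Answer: 3025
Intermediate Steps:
a(I) = 3 + I² (a(I) = I² + 3 = 3 + I²)
61 + a(4)*156 = 61 + (3 + 4²)*156 = 61 + (3 + 16)*156 = 61 + 19*156 = 61 + 2964 = 3025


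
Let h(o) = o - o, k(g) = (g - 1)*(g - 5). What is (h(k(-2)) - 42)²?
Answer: 1764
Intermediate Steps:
k(g) = (-1 + g)*(-5 + g)
h(o) = 0
(h(k(-2)) - 42)² = (0 - 42)² = (-42)² = 1764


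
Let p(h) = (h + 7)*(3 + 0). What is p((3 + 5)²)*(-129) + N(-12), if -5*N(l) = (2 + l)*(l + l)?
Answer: -27525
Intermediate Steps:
N(l) = -2*l*(2 + l)/5 (N(l) = -(2 + l)*(l + l)/5 = -(2 + l)*2*l/5 = -2*l*(2 + l)/5)
p(h) = 21 + 3*h (p(h) = (7 + h)*3 = 21 + 3*h)
p((3 + 5)²)*(-129) + N(-12) = (21 + 3*(3 + 5)²)*(-129) - ⅖*(-12)*(2 - 12) = (21 + 3*8²)*(-129) - ⅖*(-12)*(-10) = (21 + 3*64)*(-129) - 48 = (21 + 192)*(-129) - 48 = 213*(-129) - 48 = -27477 - 48 = -27525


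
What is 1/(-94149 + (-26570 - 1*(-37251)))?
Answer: -1/83468 ≈ -1.1981e-5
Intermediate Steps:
1/(-94149 + (-26570 - 1*(-37251))) = 1/(-94149 + (-26570 + 37251)) = 1/(-94149 + 10681) = 1/(-83468) = -1/83468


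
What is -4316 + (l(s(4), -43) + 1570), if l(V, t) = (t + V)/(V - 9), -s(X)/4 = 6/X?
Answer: -41141/15 ≈ -2742.7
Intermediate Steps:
s(X) = -24/X
l(V, t) = (V + t)/(-9 + V)
-4316 + (l(s(4), -43) + 1570) = -4316 + ((-24/4 - 43)/(-9 - 24/4) + 1570) = -4316 + ((-24*¼ - 43)/(-9 - 24*¼) + 1570) = -4316 + ((-6 - 43)/(-9 - 6) + 1570) = -4316 + (-49/(-15) + 1570) = -4316 + (-1/15*(-49) + 1570) = -4316 + (49/15 + 1570) = -4316 + 23599/15 = -41141/15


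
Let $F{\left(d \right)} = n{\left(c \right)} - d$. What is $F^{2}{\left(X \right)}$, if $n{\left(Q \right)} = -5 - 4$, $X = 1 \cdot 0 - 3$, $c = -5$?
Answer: $36$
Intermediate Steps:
$X = -3$ ($X = 0 - 3 = -3$)
$n{\left(Q \right)} = -9$ ($n{\left(Q \right)} = -5 - 4 = -9$)
$F{\left(d \right)} = -9 - d$
$F^{2}{\left(X \right)} = \left(-9 - -3\right)^{2} = \left(-9 + 3\right)^{2} = \left(-6\right)^{2} = 36$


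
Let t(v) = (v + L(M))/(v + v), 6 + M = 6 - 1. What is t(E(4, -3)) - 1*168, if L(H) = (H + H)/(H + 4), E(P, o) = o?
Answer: -3013/18 ≈ -167.39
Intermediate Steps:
M = -1 (M = -6 + (6 - 1) = -6 + 5 = -1)
L(H) = 2*H/(4 + H) (L(H) = (2*H)/(4 + H) = 2*H/(4 + H))
t(v) = (-2/3 + v)/(2*v) (t(v) = (v + 2*(-1)/(4 - 1))/(v + v) = (v + 2*(-1)/3)/((2*v)) = (v + 2*(-1)*(1/3))*(1/(2*v)) = (v - 2/3)*(1/(2*v)) = (-2/3 + v)*(1/(2*v)) = (-2/3 + v)/(2*v))
t(E(4, -3)) - 1*168 = (1/6)*(-2 + 3*(-3))/(-3) - 1*168 = (1/6)*(-1/3)*(-2 - 9) - 168 = (1/6)*(-1/3)*(-11) - 168 = 11/18 - 168 = -3013/18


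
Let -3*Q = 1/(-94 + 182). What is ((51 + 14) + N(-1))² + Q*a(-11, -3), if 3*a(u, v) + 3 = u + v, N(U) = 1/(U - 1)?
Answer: 3294935/792 ≈ 4160.3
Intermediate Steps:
N(U) = 1/(-1 + U)
a(u, v) = -1 + u/3 + v/3 (a(u, v) = -1 + (u + v)/3 = -1 + (u/3 + v/3) = -1 + u/3 + v/3)
Q = -1/264 (Q = -1/(3*(-94 + 182)) = -⅓/88 = -⅓*1/88 = -1/264 ≈ -0.0037879)
((51 + 14) + N(-1))² + Q*a(-11, -3) = ((51 + 14) + 1/(-1 - 1))² - (-1 + (⅓)*(-11) + (⅓)*(-3))/264 = (65 + 1/(-2))² - (-1 - 11/3 - 1)/264 = (65 - ½)² - 1/264*(-17/3) = (129/2)² + 17/792 = 16641/4 + 17/792 = 3294935/792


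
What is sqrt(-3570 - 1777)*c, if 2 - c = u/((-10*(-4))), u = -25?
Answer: 21*I*sqrt(5347)/8 ≈ 191.95*I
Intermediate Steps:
c = 21/8 (c = 2 - (-25)/((-10*(-4))) = 2 - (-25)/40 = 2 - 1*(-5/8) = 2 + 5/8 = 21/8 ≈ 2.6250)
sqrt(-3570 - 1777)*c = sqrt(-3570 - 1777)*(21/8) = sqrt(-5347)*(21/8) = (I*sqrt(5347))*(21/8) = 21*I*sqrt(5347)/8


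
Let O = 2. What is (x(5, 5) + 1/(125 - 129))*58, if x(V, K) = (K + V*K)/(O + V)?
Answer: 3277/14 ≈ 234.07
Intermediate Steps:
x(V, K) = (K + K*V)/(2 + V) (x(V, K) = (K + V*K)/(2 + V) = (K + K*V)/(2 + V))
(x(5, 5) + 1/(125 - 129))*58 = (5*(1 + 5)/(2 + 5) + 1/(125 - 129))*58 = (5*6/7 + 1/(-4))*58 = (5*(⅐)*6 - ¼)*58 = (30/7 - ¼)*58 = (113/28)*58 = 3277/14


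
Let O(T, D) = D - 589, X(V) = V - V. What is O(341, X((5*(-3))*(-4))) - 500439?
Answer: -501028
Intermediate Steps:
X(V) = 0
O(T, D) = -589 + D
O(341, X((5*(-3))*(-4))) - 500439 = (-589 + 0) - 500439 = -589 - 500439 = -501028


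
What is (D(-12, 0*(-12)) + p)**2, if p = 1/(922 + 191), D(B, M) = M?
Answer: 1/1238769 ≈ 8.0725e-7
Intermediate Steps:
p = 1/1113 ≈ 0.00089847
(D(-12, 0*(-12)) + p)**2 = (0*(-12) + 1/1113)**2 = (0 + 1/1113)**2 = (1/1113)**2 = 1/1238769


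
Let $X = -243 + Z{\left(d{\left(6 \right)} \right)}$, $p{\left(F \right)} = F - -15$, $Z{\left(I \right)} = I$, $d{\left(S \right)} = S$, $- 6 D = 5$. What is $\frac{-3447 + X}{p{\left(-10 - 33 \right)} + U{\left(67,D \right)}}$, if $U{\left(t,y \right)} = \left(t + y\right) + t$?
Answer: $- \frac{22104}{631} \approx -35.03$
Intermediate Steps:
$D = - \frac{5}{6}$ ($D = \left(- \frac{1}{6}\right) 5 = - \frac{5}{6} \approx -0.83333$)
$U{\left(t,y \right)} = y + 2 t$
$p{\left(F \right)} = 15 + F$ ($p{\left(F \right)} = F + 15 = 15 + F$)
$X = -237$ ($X = -243 + 6 = -237$)
$\frac{-3447 + X}{p{\left(-10 - 33 \right)} + U{\left(67,D \right)}} = \frac{-3447 - 237}{\left(15 - 43\right) + \left(- \frac{5}{6} + 2 \cdot 67\right)} = - \frac{3684}{\left(15 - 43\right) + \left(- \frac{5}{6} + 134\right)} = - \frac{3684}{\left(15 - 43\right) + \frac{799}{6}} = - \frac{3684}{-28 + \frac{799}{6}} = - \frac{3684}{\frac{631}{6}} = \left(-3684\right) \frac{6}{631} = - \frac{22104}{631}$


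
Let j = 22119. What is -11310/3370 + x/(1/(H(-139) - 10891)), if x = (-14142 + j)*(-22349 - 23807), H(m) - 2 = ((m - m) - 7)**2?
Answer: 1345014417947829/337 ≈ 3.9911e+12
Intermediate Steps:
H(m) = 51 (H(m) = 2 + ((m - m) - 7)**2 = 2 + (0 - 7)**2 = 2 + (-7)**2 = 2 + 49 = 51)
x = -368186412 (x = (-14142 + 22119)*(-22349 - 23807) = 7977*(-46156) = -368186412)
-11310/3370 + x/(1/(H(-139) - 10891)) = -11310/3370 - 368186412/(1/(51 - 10891)) = -11310*1/3370 - 368186412/(1/(-10840)) = -1131/337 - 368186412/(-1/10840) = -1131/337 - 368186412*(-10840) = -1131/337 + 3991140706080 = 1345014417947829/337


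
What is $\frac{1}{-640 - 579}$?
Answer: $- \frac{1}{1219} \approx -0.00082034$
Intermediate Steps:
$\frac{1}{-640 - 579} = \frac{1}{-1219} = - \frac{1}{1219}$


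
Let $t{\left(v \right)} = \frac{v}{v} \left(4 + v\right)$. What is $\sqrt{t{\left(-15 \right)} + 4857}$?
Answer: $\sqrt{4846} \approx 69.613$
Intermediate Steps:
$t{\left(v \right)} = 4 + v$ ($t{\left(v \right)} = 1 \left(4 + v\right) = 4 + v$)
$\sqrt{t{\left(-15 \right)} + 4857} = \sqrt{\left(4 - 15\right) + 4857} = \sqrt{-11 + 4857} = \sqrt{4846}$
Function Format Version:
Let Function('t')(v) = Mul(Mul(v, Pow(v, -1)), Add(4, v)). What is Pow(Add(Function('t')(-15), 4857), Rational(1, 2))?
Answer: Pow(4846, Rational(1, 2)) ≈ 69.613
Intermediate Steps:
Function('t')(v) = Add(4, v) (Function('t')(v) = Mul(1, Add(4, v)) = Add(4, v))
Pow(Add(Function('t')(-15), 4857), Rational(1, 2)) = Pow(Add(Add(4, -15), 4857), Rational(1, 2)) = Pow(Add(-11, 4857), Rational(1, 2)) = Pow(4846, Rational(1, 2))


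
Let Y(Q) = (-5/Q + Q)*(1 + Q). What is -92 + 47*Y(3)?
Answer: 476/3 ≈ 158.67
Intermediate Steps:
Y(Q) = (1 + Q)*(Q - 5/Q) (Y(Q) = (Q - 5/Q)*(1 + Q) = (1 + Q)*(Q - 5/Q))
-92 + 47*Y(3) = -92 + 47*(-5 + 3 + 3² - 5/3) = -92 + 47*(-5 + 3 + 9 - 5*⅓) = -92 + 47*(-5 + 3 + 9 - 5/3) = -92 + 47*(16/3) = -92 + 752/3 = 476/3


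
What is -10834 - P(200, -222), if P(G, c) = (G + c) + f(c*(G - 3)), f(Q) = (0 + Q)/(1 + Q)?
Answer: -472884930/43733 ≈ -10813.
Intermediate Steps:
f(Q) = Q/(1 + Q)
P(G, c) = G + c + c*(-3 + G)/(1 + c*(-3 + G)) (P(G, c) = (G + c) + (c*(G - 3))/(1 + c*(G - 3)) = (G + c) + (c*(-3 + G))/(1 + c*(-3 + G)) = (G + c) + c*(-3 + G)/(1 + c*(-3 + G)) = G + c + c*(-3 + G)/(1 + c*(-3 + G)))
-10834 - P(200, -222) = -10834 - (-222*(-3 + 200) + (1 - 222*(-3 + 200))*(200 - 222))/(1 - 222*(-3 + 200)) = -10834 - (-222*197 + (1 - 222*197)*(-22))/(1 - 222*197) = -10834 - (-43734 + (1 - 43734)*(-22))/(1 - 43734) = -10834 - (-43734 - 43733*(-22))/(-43733) = -10834 - (-1)*(-43734 + 962126)/43733 = -10834 - (-1)*918392/43733 = -10834 - 1*(-918392/43733) = -10834 + 918392/43733 = -472884930/43733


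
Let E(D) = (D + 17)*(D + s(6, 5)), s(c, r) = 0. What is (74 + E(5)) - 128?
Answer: 56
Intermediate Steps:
E(D) = D*(17 + D) (E(D) = (D + 17)*(D + 0) = (17 + D)*D = D*(17 + D))
(74 + E(5)) - 128 = (74 + 5*(17 + 5)) - 128 = (74 + 5*22) - 128 = (74 + 110) - 128 = 184 - 128 = 56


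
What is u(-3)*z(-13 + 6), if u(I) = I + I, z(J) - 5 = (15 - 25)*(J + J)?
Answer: -870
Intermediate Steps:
z(J) = 5 - 20*J (z(J) = 5 + (15 - 25)*(J + J) = 5 - 20*J)
u(I) = 2*I
u(-3)*z(-13 + 6) = (2*(-3))*(5 - 20*(-13 + 6)) = -6*(5 - 20*(-7)) = -6*(5 + 140) = -6*145 = -870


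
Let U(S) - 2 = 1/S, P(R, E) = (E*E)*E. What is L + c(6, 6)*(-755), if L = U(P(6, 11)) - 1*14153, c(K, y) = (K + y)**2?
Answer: -163541300/1331 ≈ -1.2287e+5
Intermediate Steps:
P(R, E) = E**3 (P(R, E) = E**2*E = E**3)
U(S) = 2 + 1/S
L = -18834980/1331 (L = (2 + 1/(11**3)) - 1*14153 = (2 + 1/1331) - 14153 = 2663/1331 - 14153 = -18834980/1331 ≈ -14151.)
L + c(6, 6)*(-755) = -18834980/1331 + (6 + 6)**2*(-755) = -18834980/1331 + 12**2*(-755) = -18834980/1331 + 144*(-755) = -18834980/1331 - 108720 = -163541300/1331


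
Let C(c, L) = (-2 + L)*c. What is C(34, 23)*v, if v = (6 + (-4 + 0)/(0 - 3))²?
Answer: 115192/3 ≈ 38397.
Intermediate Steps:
C(c, L) = c*(-2 + L)
v = 484/9 (v = (6 - 4/(-3))² = (6 - 4*(-⅓))² = (6 + 4/3)² = (22/3)² = 484/9 ≈ 53.778)
C(34, 23)*v = (34*(-2 + 23))*(484/9) = (34*21)*(484/9) = 714*(484/9) = 115192/3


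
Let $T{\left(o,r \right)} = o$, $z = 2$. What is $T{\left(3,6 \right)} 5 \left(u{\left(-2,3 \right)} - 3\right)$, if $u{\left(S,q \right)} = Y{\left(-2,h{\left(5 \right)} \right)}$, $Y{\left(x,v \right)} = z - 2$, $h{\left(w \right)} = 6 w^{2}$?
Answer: $-45$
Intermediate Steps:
$Y{\left(x,v \right)} = 0$ ($Y{\left(x,v \right)} = 2 - 2 = 0$)
$u{\left(S,q \right)} = 0$
$T{\left(3,6 \right)} 5 \left(u{\left(-2,3 \right)} - 3\right) = 3 \cdot 5 \left(0 - 3\right) = 15 \left(0 - 3\right) = 15 \left(-3\right) = -45$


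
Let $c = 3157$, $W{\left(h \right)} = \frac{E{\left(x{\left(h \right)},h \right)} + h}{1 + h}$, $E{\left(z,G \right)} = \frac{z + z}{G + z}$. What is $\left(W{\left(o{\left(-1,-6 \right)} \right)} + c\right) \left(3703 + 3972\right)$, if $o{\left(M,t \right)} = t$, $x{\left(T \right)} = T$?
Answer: $24237650$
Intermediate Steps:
$E{\left(z,G \right)} = \frac{2 z}{G + z}$
$W{\left(h \right)} = 1$ ($W{\left(h \right)} = \frac{\frac{2 h}{h + h} + h}{1 + h} = \frac{\frac{2 h}{2 h} + h}{1 + h} = \frac{2 h \frac{1}{2 h} + h}{1 + h} = \frac{1 + h}{1 + h} = 1$)
$\left(W{\left(o{\left(-1,-6 \right)} \right)} + c\right) \left(3703 + 3972\right) = \left(1 + 3157\right) \left(3703 + 3972\right) = 3158 \cdot 7675 = 24237650$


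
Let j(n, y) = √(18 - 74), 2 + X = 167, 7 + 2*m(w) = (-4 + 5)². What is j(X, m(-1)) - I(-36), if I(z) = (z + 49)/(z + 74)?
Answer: -13/38 + 2*I*√14 ≈ -0.34211 + 7.4833*I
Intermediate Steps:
m(w) = -3 (m(w) = -7/2 + (-4 + 5)²/2 = -7/2 + (½)*1² = -7/2 + (½)*1 = -7/2 + ½ = -3)
X = 165 (X = -2 + 167 = 165)
j(n, y) = 2*I*√14 (j(n, y) = √(-56) = 2*I*√14)
I(z) = (49 + z)/(74 + z)
j(X, m(-1)) - I(-36) = 2*I*√14 - (49 - 36)/(74 - 36) = 2*I*√14 - 13/38 = -13/38 + 2*I*√14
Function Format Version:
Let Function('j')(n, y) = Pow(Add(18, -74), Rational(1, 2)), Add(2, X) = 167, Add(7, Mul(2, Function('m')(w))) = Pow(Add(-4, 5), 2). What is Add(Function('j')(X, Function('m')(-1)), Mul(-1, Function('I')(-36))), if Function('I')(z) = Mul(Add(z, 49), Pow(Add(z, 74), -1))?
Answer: Add(Rational(-13, 38), Mul(2, I, Pow(14, Rational(1, 2)))) ≈ Add(-0.34211, Mul(7.4833, I))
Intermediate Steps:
Function('m')(w) = -3 (Function('m')(w) = Add(Rational(-7, 2), Mul(Rational(1, 2), Pow(Add(-4, 5), 2))) = Add(Rational(-7, 2), Mul(Rational(1, 2), Pow(1, 2))) = Add(Rational(-7, 2), Mul(Rational(1, 2), 1)) = Add(Rational(-7, 2), Rational(1, 2)) = -3)
X = 165 (X = Add(-2, 167) = 165)
Function('j')(n, y) = Mul(2, I, Pow(14, Rational(1, 2))) (Function('j')(n, y) = Pow(-56, Rational(1, 2)) = Mul(2, I, Pow(14, Rational(1, 2))))
Function('I')(z) = Mul(Pow(Add(74, z), -1), Add(49, z)) (Function('I')(z) = Mul(Add(49, z), Pow(Add(74, z), -1)) = Mul(Pow(Add(74, z), -1), Add(49, z)))
Add(Function('j')(X, Function('m')(-1)), Mul(-1, Function('I')(-36))) = Add(Mul(2, I, Pow(14, Rational(1, 2))), Mul(-1, Mul(Pow(Add(74, -36), -1), Add(49, -36)))) = Add(Mul(2, I, Pow(14, Rational(1, 2))), Mul(-1, Mul(Pow(38, -1), 13))) = Add(Mul(2, I, Pow(14, Rational(1, 2))), Mul(-1, Mul(Rational(1, 38), 13))) = Add(Mul(2, I, Pow(14, Rational(1, 2))), Mul(-1, Rational(13, 38))) = Add(Mul(2, I, Pow(14, Rational(1, 2))), Rational(-13, 38)) = Add(Rational(-13, 38), Mul(2, I, Pow(14, Rational(1, 2))))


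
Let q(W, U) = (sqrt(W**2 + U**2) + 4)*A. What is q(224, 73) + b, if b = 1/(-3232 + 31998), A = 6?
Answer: 690385/28766 + 6*sqrt(55505) ≈ 1437.6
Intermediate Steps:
q(W, U) = 24 + 6*sqrt(U**2 + W**2) (q(W, U) = (sqrt(W**2 + U**2) + 4)*6 = (sqrt(U**2 + W**2) + 4)*6 = (4 + sqrt(U**2 + W**2))*6 = 24 + 6*sqrt(U**2 + W**2))
b = 1/28766 ≈ 3.4763e-5
q(224, 73) + b = (24 + 6*sqrt(73**2 + 224**2)) + 1/28766 = (24 + 6*sqrt(5329 + 50176)) + 1/28766 = (24 + 6*sqrt(55505)) + 1/28766 = 690385/28766 + 6*sqrt(55505)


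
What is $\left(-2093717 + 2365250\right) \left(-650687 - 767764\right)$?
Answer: $-385156255383$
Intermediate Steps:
$\left(-2093717 + 2365250\right) \left(-650687 - 767764\right) = 271533 \left(-1418451\right) = -385156255383$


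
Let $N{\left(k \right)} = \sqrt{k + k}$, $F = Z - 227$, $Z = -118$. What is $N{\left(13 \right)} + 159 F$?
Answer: $-54855 + \sqrt{26} \approx -54850.0$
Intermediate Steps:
$F = -345$ ($F = -118 - 227 = -345$)
$N{\left(k \right)} = \sqrt{2} \sqrt{k}$ ($N{\left(k \right)} = \sqrt{2 k} = \sqrt{2} \sqrt{k}$)
$N{\left(13 \right)} + 159 F = \sqrt{2} \sqrt{13} + 159 \left(-345\right) = \sqrt{26} - 54855 = -54855 + \sqrt{26}$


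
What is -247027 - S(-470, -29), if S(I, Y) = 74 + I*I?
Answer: -468001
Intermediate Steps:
S(I, Y) = 74 + I**2
-247027 - S(-470, -29) = -247027 - (74 + (-470)**2) = -247027 - (74 + 220900) = -247027 - 1*220974 = -247027 - 220974 = -468001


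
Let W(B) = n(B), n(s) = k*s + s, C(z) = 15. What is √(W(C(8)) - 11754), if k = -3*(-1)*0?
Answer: I*√11739 ≈ 108.35*I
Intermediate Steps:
k = 0 (k = 3*0 = 0)
n(s) = s (n(s) = 0*s + s = 0 + s = s)
W(B) = B
√(W(C(8)) - 11754) = √(15 - 11754) = √(-11739) = I*√11739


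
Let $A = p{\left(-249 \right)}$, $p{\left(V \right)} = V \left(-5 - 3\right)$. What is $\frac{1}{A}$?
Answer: $\frac{1}{1992} \approx 0.00050201$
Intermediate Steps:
$p{\left(V \right)} = - 8 V$ ($p{\left(V \right)} = V \left(-8\right) = - 8 V$)
$A = 1992$ ($A = \left(-8\right) \left(-249\right) = 1992$)
$\frac{1}{A} = \frac{1}{1992}$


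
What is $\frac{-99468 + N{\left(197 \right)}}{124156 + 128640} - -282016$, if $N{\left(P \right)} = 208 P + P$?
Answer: $\frac{71292458441}{252796} \approx 2.8202 \cdot 10^{5}$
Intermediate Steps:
$N{\left(P \right)} = 209 P$
$\frac{-99468 + N{\left(197 \right)}}{124156 + 128640} - -282016 = \frac{-99468 + 209 \cdot 197}{124156 + 128640} - -282016 = \frac{-99468 + 41173}{252796} + 282016 = \left(-58295\right) \frac{1}{252796} + 282016 = - \frac{58295}{252796} + 282016 = \frac{71292458441}{252796}$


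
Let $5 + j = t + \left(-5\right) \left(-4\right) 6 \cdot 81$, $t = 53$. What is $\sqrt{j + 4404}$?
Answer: $2 \sqrt{3543} \approx 119.05$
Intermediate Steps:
$j = 9768$ ($j = -5 + \left(53 + \left(-5\right) \left(-4\right) 6 \cdot 81\right) = -5 + \left(53 + 20 \cdot 6 \cdot 81\right) = -5 + \left(53 + 120 \cdot 81\right) = -5 + \left(53 + 9720\right) = -5 + 9773 = 9768$)
$\sqrt{j + 4404} = \sqrt{9768 + 4404} = \sqrt{14172} = 2 \sqrt{3543}$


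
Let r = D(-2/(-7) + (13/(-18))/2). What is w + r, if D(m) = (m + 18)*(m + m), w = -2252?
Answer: -71591327/31752 ≈ -2254.7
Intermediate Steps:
D(m) = 2*m*(18 + m) (D(m) = (18 + m)*(2*m) = 2*m*(18 + m))
r = -85823/31752 (r = 2*(-2/(-7) + (13/(-18))/2)*(18 + (-2/(-7) + (13/(-18))/2)) = 2*(-2*(-⅐) + (13*(-1/18))*(½))*(18 + (-2*(-⅐) + (13*(-1/18))*(½))) = 2*(2/7 - 13/18*½)*(18 + (2/7 - 13/18*½)) = 2*(2/7 - 13/36)*(18 + (2/7 - 13/36)) = 2*(-19/252)*(18 - 19/252) = 2*(-19/252)*(4517/252) = -85823/31752 ≈ -2.7029)
w + r = -2252 - 85823/31752 = -71591327/31752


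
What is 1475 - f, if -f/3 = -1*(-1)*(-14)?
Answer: 1433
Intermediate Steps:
f = 42 (f = -3*(-1*(-1))*(-14) = -3*(-14) = 42)
1475 - f = 1475 - 1*42 = 1475 - 42 = 1433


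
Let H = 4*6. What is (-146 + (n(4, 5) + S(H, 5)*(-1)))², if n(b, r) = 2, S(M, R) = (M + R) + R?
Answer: 31684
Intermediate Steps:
H = 24
S(M, R) = M + 2*R
(-146 + (n(4, 5) + S(H, 5)*(-1)))² = (-146 + (2 + (24 + 2*5)*(-1)))² = (-146 + (2 + (24 + 10)*(-1)))² = (-146 + (2 + 34*(-1)))² = (-146 + (2 - 34))² = (-146 - 32)² = (-178)² = 31684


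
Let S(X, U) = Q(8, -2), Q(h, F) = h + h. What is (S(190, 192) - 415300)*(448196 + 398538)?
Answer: -351635082456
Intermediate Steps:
Q(h, F) = 2*h
S(X, U) = 16 (S(X, U) = 2*8 = 16)
(S(190, 192) - 415300)*(448196 + 398538) = (16 - 415300)*(448196 + 398538) = -415284*846734 = -351635082456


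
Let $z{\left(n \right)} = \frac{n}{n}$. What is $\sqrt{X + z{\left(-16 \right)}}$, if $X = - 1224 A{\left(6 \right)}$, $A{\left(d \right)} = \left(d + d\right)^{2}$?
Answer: $i \sqrt{176255} \approx 419.83 i$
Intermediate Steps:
$z{\left(n \right)} = 1$
$A{\left(d \right)} = 4 d^{2}$ ($A{\left(d \right)} = \left(2 d\right)^{2} = 4 d^{2}$)
$X = -176256$ ($X = - 1224 \cdot 4 \cdot 6^{2} = - 1224 \cdot 4 \cdot 36 = \left(-1224\right) 144 = -176256$)
$\sqrt{X + z{\left(-16 \right)}} = \sqrt{-176256 + 1} = \sqrt{-176255} = i \sqrt{176255}$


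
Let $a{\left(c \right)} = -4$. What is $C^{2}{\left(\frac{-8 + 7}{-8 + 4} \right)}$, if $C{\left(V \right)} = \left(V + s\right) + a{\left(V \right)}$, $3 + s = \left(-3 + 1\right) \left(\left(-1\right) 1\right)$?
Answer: $\frac{361}{16} \approx 22.563$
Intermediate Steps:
$s = -1$ ($s = -3 + \left(-3 + 1\right) \left(\left(-1\right) 1\right) = -3 - -2 = -3 + 2 = -1$)
$C{\left(V \right)} = -5 + V$ ($C{\left(V \right)} = \left(V - 1\right) - 4 = \left(-1 + V\right) - 4 = -5 + V$)
$C^{2}{\left(\frac{-8 + 7}{-8 + 4} \right)} = \left(-5 + \frac{-8 + 7}{-8 + 4}\right)^{2} = \left(-5 - \frac{1}{-4}\right)^{2} = \left(-5 - - \frac{1}{4}\right)^{2} = \left(-5 + \frac{1}{4}\right)^{2} = \left(- \frac{19}{4}\right)^{2} = \frac{361}{16}$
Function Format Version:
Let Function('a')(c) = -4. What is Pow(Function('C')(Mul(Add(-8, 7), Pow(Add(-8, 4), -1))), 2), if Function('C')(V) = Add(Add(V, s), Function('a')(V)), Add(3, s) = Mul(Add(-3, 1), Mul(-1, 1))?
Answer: Rational(361, 16) ≈ 22.563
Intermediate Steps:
s = -1 (s = Add(-3, Mul(Add(-3, 1), Mul(-1, 1))) = Add(-3, Mul(-2, -1)) = Add(-3, 2) = -1)
Function('C')(V) = Add(-5, V) (Function('C')(V) = Add(Add(V, -1), -4) = Add(Add(-1, V), -4) = Add(-5, V))
Pow(Function('C')(Mul(Add(-8, 7), Pow(Add(-8, 4), -1))), 2) = Pow(Add(-5, Mul(Add(-8, 7), Pow(Add(-8, 4), -1))), 2) = Pow(Add(-5, Mul(-1, Pow(-4, -1))), 2) = Pow(Add(-5, Mul(-1, Rational(-1, 4))), 2) = Pow(Add(-5, Rational(1, 4)), 2) = Pow(Rational(-19, 4), 2) = Rational(361, 16)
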